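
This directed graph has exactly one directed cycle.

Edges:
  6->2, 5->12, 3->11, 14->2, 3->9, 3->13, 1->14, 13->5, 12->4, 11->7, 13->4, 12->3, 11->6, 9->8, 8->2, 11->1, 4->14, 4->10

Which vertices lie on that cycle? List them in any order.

3, 5, 12, 13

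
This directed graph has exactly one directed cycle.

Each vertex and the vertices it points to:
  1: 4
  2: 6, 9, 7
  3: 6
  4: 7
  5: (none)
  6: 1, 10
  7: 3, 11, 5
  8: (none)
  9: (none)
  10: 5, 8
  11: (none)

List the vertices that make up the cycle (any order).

1, 3, 4, 6, 7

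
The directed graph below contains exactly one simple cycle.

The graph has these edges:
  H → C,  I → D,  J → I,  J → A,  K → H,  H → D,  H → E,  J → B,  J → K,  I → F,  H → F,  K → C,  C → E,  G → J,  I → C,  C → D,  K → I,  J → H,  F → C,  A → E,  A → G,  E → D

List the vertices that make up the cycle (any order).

A, G, J

DFS with gray/black marking from G:
G gray
  J gray
    B gray
    B black
    K gray
      H gray
        F gray
          C gray
            E gray
              D gray
              D black
            E black
            C→D: D black — skip
          C black
        F black
        H→C: C black — skip
        H→D: D black — skip
        H→E: E black — skip
      H black
      I gray
        I→C: C black — skip
        I→D: D black — skip
        I→F: F black — skip
      I black
      K→C: C black — skip
    K black
    A gray
      A→E: E black — skip
      A→G: G is gray → back edge
Back edge closes the cycle G → J → A → G; its vertices are {A, G, J}.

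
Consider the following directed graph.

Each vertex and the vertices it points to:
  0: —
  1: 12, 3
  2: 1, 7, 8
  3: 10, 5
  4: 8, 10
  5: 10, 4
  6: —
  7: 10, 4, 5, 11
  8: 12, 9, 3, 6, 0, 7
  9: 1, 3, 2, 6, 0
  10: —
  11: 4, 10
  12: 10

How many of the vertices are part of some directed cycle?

A vertex is on a directed cycle iff it belongs to a strongly connected component of size ≥ 2 (or has a self-loop).
The vertices on cycles are {1, 2, 3, 4, 5, 7, 8, 9, 11} — 9 in total.

9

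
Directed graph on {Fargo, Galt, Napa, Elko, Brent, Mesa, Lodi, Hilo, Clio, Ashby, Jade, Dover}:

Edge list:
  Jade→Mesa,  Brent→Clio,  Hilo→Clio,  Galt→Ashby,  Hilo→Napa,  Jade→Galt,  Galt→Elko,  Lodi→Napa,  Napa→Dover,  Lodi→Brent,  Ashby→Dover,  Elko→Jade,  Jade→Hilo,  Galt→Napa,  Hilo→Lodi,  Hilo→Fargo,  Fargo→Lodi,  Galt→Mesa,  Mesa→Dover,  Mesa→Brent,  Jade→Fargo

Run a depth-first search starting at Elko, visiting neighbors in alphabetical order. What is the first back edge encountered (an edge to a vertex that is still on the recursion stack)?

Galt→Elko

DFS from Elko (visiting neighbors in alphabetical order); mark gray on enter, black on exit:
Elko gray
  Jade gray
    Fargo gray
      Lodi gray
        Brent gray
          Clio gray
          Clio black
        Brent black
        Napa gray
          Dover gray
          Dover black
        Napa black
      Lodi black
    Fargo black
    Galt gray
      Ashby gray
        Ashby→Dover: Dover black — skip
      Ashby black
      Galt→Elko: Elko is gray → back edge
First back edge: Galt → Elko.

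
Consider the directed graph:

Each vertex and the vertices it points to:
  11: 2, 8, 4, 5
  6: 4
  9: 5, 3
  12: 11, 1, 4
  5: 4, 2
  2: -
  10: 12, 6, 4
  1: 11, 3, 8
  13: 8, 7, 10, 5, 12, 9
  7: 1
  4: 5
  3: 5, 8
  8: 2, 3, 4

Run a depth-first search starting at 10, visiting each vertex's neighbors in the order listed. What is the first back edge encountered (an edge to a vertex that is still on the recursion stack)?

DFS from 10 (visiting each vertex's neighbors in the order listed); mark gray on enter, black on exit:
10 gray
  12 gray
    11 gray
      2 gray
      2 black
      8 gray
        8→2: 2 black — skip
        3 gray
          5 gray
            4 gray
              4→5: 5 is gray → back edge
First back edge: 4 → 5.

4->5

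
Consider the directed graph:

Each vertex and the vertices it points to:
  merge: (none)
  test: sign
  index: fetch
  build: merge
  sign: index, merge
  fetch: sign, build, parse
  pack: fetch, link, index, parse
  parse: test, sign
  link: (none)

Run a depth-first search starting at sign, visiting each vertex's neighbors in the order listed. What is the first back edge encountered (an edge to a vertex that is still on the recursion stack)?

DFS from sign (visiting each vertex's neighbors in the order listed); mark gray on enter, black on exit:
sign gray
  index gray
    fetch gray
      fetch→sign: sign is gray → back edge
First back edge: fetch → sign.

fetch->sign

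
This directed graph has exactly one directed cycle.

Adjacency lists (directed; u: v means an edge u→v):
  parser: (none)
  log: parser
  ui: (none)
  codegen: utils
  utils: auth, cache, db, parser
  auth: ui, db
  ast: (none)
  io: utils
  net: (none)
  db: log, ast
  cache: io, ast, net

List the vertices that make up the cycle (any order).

io, cache, utils

DFS with gray/black marking from utils:
utils gray
  auth gray
    ui gray
    ui black
    db gray
      log gray
        parser gray
        parser black
      log black
      ast gray
      ast black
    db black
  auth black
  cache gray
    io gray
      io→utils: utils is gray → back edge
Back edge closes the cycle utils → cache → io → utils; its vertices are {io, cache, utils}.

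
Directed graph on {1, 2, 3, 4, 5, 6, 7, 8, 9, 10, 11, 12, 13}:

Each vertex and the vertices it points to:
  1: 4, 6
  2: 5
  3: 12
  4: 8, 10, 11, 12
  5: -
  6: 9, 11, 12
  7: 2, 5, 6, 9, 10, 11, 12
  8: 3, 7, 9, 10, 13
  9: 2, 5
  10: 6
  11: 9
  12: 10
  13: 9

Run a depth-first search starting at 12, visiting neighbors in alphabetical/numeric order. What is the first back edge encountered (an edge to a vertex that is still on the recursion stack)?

6->12

DFS from 12 (visiting neighbors in alphabetical/numeric order); mark gray on enter, black on exit:
12 gray
  10 gray
    6 gray
      9 gray
        2 gray
          5 gray
          5 black
        2 black
        9→5: 5 black — skip
      9 black
      11 gray
        11→9: 9 black — skip
      11 black
      6→12: 12 is gray → back edge
First back edge: 6 → 12.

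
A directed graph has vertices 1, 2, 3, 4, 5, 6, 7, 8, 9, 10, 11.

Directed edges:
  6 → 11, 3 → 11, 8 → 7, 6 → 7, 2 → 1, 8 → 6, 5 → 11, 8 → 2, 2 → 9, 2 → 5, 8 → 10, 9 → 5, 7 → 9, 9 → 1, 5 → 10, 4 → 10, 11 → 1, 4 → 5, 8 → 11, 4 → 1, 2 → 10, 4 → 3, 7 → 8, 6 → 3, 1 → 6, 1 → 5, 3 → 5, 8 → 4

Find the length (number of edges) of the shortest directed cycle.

For each vertex v, BFS finds the shortest path from v back to v.
The shortest such closed walk is 7 → 8 → 7, length 2.

2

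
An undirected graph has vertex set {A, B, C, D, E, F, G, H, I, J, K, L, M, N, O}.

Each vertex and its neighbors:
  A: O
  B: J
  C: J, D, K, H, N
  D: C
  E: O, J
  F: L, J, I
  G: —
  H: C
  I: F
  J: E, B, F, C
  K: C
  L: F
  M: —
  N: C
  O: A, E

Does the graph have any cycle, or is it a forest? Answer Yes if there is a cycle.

DFS, tracking each vertex's parent; an edge to a visited non-parent vertex closes a cycle.
Start from A:
visit A (parent –)
  visit O (parent A)
    O–A: parent, skip
    visit E (parent O)
      E–O: parent, skip
      visit J (parent E)
        J–E: parent, skip
        visit B (parent J)
          B–J: parent, skip
        visit F (parent J)
          visit L (parent F)
            L–F: parent, skip
          F–J: parent, skip
          visit I (parent F)
            I–F: parent, skip
        visit C (parent J)
          C–J: parent, skip
          visit D (parent C)
            D–C: parent, skip
          visit K (parent C)
            K–C: parent, skip
          visit H (parent C)
            H–C: parent, skip
          visit N (parent C)
            N–C: parent, skip
visit G (parent –)
visit M (parent –)
No non-parent visited neighbor found — the graph is a forest.

No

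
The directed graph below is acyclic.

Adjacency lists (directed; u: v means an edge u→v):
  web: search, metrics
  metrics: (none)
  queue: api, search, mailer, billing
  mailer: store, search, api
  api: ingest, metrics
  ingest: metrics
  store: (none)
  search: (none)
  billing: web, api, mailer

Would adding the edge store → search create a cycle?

No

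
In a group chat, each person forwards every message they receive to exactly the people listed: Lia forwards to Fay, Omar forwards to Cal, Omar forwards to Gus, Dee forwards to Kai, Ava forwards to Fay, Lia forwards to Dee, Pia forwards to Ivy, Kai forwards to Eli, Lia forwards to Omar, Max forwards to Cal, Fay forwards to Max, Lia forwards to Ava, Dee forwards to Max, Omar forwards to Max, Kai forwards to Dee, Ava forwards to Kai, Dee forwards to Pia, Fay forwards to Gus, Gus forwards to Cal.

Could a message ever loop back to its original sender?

DFS with white/gray/black marking, starting from Gus:
Gus gray
  Cal gray
  Cal black
Gus black
Fay gray
  Fay→Gus: Gus black — skip
  Max gray
    Max→Cal: Cal black — skip
  Max black
Fay black
Pia gray
  Ivy gray
  Ivy black
Pia black
Kai gray
  Dee gray
    Dee→Kai: Kai is gray → back edge
Back edge found, so a cycle exists: Kai → Dee → Kai.

Yes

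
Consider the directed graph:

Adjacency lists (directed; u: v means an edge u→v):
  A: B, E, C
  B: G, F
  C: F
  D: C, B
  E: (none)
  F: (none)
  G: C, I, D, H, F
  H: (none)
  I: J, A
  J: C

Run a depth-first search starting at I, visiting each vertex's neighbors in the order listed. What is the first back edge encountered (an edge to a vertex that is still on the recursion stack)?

G->I

DFS from I (visiting each vertex's neighbors in the order listed); mark gray on enter, black on exit:
I gray
  J gray
    C gray
      F gray
      F black
    C black
  J black
  A gray
    B gray
      G gray
        G→C: C black — skip
        G→I: I is gray → back edge
First back edge: G → I.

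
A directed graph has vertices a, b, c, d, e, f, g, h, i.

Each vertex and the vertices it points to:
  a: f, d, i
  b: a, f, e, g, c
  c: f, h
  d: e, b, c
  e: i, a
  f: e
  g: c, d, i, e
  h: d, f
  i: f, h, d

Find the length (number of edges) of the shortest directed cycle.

For each vertex v, BFS finds the shortest path from v back to v.
The shortest such closed walk is b → g → d → b, length 3.

3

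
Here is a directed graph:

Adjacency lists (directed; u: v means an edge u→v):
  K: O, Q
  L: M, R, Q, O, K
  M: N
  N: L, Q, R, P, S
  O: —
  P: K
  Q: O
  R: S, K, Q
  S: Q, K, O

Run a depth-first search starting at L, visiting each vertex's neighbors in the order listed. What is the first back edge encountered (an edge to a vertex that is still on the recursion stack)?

N→L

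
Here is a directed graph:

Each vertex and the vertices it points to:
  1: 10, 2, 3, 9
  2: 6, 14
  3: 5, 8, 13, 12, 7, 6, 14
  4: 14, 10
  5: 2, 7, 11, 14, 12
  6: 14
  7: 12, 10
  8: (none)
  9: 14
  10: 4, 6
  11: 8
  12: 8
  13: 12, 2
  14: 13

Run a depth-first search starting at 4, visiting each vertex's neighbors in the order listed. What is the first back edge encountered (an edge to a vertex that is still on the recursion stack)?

DFS from 4 (visiting each vertex's neighbors in the order listed); mark gray on enter, black on exit:
4 gray
  14 gray
    13 gray
      12 gray
        8 gray
        8 black
      12 black
      2 gray
        6 gray
          6→14: 14 is gray → back edge
First back edge: 6 → 14.

6->14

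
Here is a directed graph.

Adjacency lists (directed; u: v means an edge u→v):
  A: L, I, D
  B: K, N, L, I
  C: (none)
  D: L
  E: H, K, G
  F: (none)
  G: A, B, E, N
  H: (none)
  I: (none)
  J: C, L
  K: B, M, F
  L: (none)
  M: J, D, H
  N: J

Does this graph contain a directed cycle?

Yes

DFS with white/gray/black marking, starting from C:
C gray
C black
A gray
  L gray
  L black
  I gray
  I black
  D gray
    D→L: L black — skip
  D black
A black
B gray
  K gray
    K→B: B is gray → back edge
Back edge found, so a cycle exists: B → K → B.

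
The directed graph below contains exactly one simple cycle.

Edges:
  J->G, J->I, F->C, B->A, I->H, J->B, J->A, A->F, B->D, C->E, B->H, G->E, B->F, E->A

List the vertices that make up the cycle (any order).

A, C, E, F

DFS with gray/black marking from A:
A gray
  F gray
    C gray
      E gray
        E→A: A is gray → back edge
Back edge closes the cycle A → F → C → E → A; its vertices are {A, C, E, F}.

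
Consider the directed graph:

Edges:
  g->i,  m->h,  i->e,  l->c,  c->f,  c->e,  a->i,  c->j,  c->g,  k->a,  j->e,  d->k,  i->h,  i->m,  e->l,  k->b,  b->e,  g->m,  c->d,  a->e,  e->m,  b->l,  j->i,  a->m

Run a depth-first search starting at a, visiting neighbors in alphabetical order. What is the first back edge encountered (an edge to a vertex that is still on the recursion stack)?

DFS from a (visiting neighbors in alphabetical order); mark gray on enter, black on exit:
a gray
  e gray
    l gray
      c gray
        d gray
          k gray
            k→a: a is gray → back edge
First back edge: k → a.

k->a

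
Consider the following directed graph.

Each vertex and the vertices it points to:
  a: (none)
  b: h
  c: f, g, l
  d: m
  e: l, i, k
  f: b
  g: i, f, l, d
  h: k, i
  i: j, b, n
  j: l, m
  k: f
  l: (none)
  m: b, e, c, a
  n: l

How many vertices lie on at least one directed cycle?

11

A vertex is on a directed cycle iff it belongs to a strongly connected component of size ≥ 2 (or has a self-loop).
The vertices on cycles are {b, c, d, e, f, g, h, i, j, k, m} — 11 in total.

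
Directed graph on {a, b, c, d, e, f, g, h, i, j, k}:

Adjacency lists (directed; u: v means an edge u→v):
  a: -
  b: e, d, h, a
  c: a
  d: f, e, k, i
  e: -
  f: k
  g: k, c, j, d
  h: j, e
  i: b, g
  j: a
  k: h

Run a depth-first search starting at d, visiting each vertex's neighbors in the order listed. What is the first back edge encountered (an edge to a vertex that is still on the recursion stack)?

b->d

DFS from d (visiting each vertex's neighbors in the order listed); mark gray on enter, black on exit:
d gray
  f gray
    k gray
      h gray
        j gray
          a gray
          a black
        j black
        e gray
        e black
      h black
    k black
  f black
  d→e: e black — skip
  d→k: k black — skip
  i gray
    b gray
      b→e: e black — skip
      b→d: d is gray → back edge
First back edge: b → d.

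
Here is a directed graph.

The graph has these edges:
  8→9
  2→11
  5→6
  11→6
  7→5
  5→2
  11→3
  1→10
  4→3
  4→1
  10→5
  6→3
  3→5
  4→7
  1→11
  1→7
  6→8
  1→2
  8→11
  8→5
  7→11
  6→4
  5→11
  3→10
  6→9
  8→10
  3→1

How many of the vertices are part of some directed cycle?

10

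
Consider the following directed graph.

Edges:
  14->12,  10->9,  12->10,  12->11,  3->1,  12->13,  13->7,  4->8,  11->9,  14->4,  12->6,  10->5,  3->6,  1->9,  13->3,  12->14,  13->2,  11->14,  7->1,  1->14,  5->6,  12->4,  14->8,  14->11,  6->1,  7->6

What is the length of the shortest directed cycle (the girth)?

For each vertex v, BFS finds the shortest path from v back to v.
The shortest such closed walk is 14 → 12 → 14, length 2.

2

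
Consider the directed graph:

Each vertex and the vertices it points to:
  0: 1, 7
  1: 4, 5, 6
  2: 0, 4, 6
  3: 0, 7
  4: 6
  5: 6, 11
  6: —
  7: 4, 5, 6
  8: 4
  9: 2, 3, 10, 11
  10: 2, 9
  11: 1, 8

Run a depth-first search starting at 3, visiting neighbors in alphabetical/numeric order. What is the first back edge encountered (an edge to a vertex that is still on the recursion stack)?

11->1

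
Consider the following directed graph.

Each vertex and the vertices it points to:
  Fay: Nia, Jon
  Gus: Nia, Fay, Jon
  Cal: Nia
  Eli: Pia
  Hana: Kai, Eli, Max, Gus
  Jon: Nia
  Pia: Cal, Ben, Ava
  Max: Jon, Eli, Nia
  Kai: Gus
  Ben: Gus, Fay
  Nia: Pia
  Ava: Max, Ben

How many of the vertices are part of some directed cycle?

10

A vertex is on a directed cycle iff it belongs to a strongly connected component of size ≥ 2 (or has a self-loop).
The vertices on cycles are {Ava, Ben, Cal, Eli, Fay, Gus, Jon, Max, Nia, Pia} — 10 in total.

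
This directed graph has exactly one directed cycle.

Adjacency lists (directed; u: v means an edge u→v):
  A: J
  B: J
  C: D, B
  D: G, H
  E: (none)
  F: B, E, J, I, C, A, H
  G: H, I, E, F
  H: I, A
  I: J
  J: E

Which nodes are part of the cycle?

C, D, F, G

DFS with gray/black marking from D:
D gray
  G gray
    H gray
      I gray
        J gray
          E gray
          E black
        J black
      I black
      A gray
        A→J: J black — skip
      A black
    H black
    G→I: I black — skip
    G→E: E black — skip
    F gray
      B gray
        B→J: J black — skip
      B black
      F→E: E black — skip
      F→J: J black — skip
      F→I: I black — skip
      C gray
        C→D: D is gray → back edge
Back edge closes the cycle D → G → F → C → D; its vertices are {C, D, F, G}.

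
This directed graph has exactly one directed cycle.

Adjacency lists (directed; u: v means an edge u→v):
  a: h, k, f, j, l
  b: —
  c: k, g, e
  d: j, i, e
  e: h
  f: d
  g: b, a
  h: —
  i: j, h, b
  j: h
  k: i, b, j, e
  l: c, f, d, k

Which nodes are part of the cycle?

a, c, g, l

DFS with gray/black marking from c:
c gray
  k gray
    i gray
      j gray
        h gray
        h black
      j black
      i→h: h black — skip
      b gray
      b black
    i black
    k→b: b black — skip
    k→j: j black — skip
    e gray
      e→h: h black — skip
    e black
  k black
  g gray
    g→b: b black — skip
    a gray
      a→h: h black — skip
      a→k: k black — skip
      f gray
        d gray
          d→j: j black — skip
          d→i: i black — skip
          d→e: e black — skip
        d black
      f black
      a→j: j black — skip
      l gray
        l→c: c is gray → back edge
Back edge closes the cycle c → g → a → l → c; its vertices are {a, c, g, l}.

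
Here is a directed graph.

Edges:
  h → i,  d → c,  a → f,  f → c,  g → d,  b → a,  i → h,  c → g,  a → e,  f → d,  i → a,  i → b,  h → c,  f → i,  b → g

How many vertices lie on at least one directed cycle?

A vertex is on a directed cycle iff it belongs to a strongly connected component of size ≥ 2 (or has a self-loop).
The vertices on cycles are {a, b, c, d, f, g, h, i} — 8 in total.

8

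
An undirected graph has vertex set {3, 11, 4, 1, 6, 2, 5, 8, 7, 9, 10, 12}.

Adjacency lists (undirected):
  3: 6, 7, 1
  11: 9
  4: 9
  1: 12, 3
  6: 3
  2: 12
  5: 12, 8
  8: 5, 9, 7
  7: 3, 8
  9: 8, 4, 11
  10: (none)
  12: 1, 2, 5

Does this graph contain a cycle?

DFS, tracking each vertex's parent; an edge to a visited non-parent vertex closes a cycle.
Start from 7:
visit 7 (parent –)
  visit 3 (parent 7)
    visit 6 (parent 3)
      6–3: parent, skip
    3–7: parent, skip
    visit 1 (parent 3)
      visit 12 (parent 1)
        12–1: parent, skip
        visit 2 (parent 12)
          2–12: parent, skip
        visit 5 (parent 12)
          5–12: parent, skip
          visit 8 (parent 5)
            8–5: parent, skip
            visit 9 (parent 8)
              9–8: parent, skip
              visit 4 (parent 9)
                4–9: parent, skip
              visit 11 (parent 9)
                11–9: parent, skip
            8–7: 7 visited and ≠ parent → cycle
Cycle: 7 – 3 – 1 – 12 – 5 – 8 – 7.

Yes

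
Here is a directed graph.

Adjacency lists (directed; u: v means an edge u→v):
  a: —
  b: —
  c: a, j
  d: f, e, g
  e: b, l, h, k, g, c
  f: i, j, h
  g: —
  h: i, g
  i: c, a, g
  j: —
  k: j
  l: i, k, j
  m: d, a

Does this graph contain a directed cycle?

No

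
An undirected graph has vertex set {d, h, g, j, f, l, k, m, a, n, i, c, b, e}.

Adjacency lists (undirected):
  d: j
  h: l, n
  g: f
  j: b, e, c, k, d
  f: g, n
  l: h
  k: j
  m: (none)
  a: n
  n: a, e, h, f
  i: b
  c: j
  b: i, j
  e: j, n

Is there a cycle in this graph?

DFS, tracking each vertex's parent; an edge to a visited non-parent vertex closes a cycle.
Start from i:
visit i (parent –)
  visit b (parent i)
    b–i: parent, skip
    visit j (parent b)
      j–b: parent, skip
      visit e (parent j)
        e–j: parent, skip
        visit n (parent e)
          visit a (parent n)
            a–n: parent, skip
          n–e: parent, skip
          visit h (parent n)
            visit l (parent h)
              l–h: parent, skip
            h–n: parent, skip
          visit f (parent n)
            visit g (parent f)
              g–f: parent, skip
            f–n: parent, skip
      visit c (parent j)
        c–j: parent, skip
      visit k (parent j)
        k–j: parent, skip
      visit d (parent j)
        d–j: parent, skip
visit m (parent –)
No non-parent visited neighbor found — the graph is a forest.

No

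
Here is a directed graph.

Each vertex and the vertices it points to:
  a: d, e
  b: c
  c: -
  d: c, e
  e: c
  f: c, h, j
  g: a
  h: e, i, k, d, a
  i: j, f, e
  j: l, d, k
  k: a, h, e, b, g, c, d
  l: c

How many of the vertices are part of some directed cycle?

5

A vertex is on a directed cycle iff it belongs to a strongly connected component of size ≥ 2 (or has a self-loop).
The vertices on cycles are {f, h, i, j, k} — 5 in total.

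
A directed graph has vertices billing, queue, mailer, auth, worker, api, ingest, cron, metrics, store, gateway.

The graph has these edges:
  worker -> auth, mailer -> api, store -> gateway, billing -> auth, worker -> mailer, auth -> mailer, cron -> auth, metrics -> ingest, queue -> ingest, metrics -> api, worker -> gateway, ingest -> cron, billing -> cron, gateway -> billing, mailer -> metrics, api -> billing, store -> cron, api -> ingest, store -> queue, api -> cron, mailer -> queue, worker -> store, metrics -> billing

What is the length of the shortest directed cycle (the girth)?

For each vertex v, BFS finds the shortest path from v back to v.
The shortest such closed walk is auth → mailer → metrics → billing → auth, length 4.

4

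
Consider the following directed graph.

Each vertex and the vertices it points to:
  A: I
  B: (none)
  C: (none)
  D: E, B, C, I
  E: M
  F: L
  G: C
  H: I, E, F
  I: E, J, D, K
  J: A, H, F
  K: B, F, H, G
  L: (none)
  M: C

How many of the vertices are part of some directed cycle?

6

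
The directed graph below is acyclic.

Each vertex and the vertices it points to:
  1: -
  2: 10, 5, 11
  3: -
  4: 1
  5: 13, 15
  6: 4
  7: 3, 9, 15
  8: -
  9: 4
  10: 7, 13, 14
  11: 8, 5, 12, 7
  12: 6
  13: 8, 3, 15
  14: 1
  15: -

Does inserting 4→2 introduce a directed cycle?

Adding 4→2 creates a cycle iff 2 can already reach 4.
Path from 2: 2 → 11 → 7 → 9 → 4.
So 2 → … → 4 → 2 is a cycle.

Yes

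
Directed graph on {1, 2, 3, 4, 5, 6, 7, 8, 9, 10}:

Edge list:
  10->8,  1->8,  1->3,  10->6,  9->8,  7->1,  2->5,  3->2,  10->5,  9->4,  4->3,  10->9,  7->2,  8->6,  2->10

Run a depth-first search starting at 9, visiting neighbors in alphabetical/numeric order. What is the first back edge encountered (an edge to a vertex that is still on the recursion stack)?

DFS from 9 (visiting neighbors in alphabetical/numeric order); mark gray on enter, black on exit:
9 gray
  4 gray
    3 gray
      2 gray
        5 gray
        5 black
        10 gray
          10→5: 5 black — skip
          6 gray
          6 black
          8 gray
            8→6: 6 black — skip
          8 black
          10→9: 9 is gray → back edge
First back edge: 10 → 9.

10->9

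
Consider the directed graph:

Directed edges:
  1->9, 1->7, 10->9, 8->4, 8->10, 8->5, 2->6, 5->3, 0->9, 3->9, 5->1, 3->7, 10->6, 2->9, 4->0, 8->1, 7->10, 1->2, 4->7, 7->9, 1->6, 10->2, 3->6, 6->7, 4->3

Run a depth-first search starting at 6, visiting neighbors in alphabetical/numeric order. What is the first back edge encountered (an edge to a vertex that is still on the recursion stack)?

2→6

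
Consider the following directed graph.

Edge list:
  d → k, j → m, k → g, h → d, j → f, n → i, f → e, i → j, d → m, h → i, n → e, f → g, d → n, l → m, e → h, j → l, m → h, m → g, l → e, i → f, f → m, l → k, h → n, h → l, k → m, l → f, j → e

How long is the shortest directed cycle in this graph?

3

For each vertex v, BFS finds the shortest path from v back to v.
The shortest such closed walk is h → n → e → h, length 3.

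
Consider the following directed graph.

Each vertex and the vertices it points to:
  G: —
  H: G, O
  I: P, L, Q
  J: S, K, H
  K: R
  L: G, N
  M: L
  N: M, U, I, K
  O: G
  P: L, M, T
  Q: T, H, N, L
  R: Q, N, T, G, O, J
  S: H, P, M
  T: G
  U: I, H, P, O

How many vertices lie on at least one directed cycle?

11

A vertex is on a directed cycle iff it belongs to a strongly connected component of size ≥ 2 (or has a self-loop).
The vertices on cycles are {I, J, K, L, M, N, P, Q, R, S, U} — 11 in total.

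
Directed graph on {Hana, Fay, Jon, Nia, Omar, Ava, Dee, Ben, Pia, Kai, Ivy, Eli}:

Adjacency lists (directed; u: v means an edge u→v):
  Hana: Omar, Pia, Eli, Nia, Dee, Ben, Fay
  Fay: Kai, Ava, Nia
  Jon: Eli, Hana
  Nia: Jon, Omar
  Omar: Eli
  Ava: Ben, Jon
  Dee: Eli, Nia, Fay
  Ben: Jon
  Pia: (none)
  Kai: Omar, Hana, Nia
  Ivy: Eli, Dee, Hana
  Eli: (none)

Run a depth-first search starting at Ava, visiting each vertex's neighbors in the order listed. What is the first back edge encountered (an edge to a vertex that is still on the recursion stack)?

Nia->Jon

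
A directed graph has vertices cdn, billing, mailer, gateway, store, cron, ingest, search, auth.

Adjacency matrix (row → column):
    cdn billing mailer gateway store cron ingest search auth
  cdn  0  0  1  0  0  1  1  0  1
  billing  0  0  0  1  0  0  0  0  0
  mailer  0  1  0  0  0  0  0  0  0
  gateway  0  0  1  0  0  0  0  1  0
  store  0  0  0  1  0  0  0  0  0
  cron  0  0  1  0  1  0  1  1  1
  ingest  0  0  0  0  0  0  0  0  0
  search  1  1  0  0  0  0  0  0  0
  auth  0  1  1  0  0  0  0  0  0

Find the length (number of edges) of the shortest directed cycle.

For each vertex v, BFS finds the shortest path from v back to v.
The shortest such closed walk is cdn → cron → search → cdn, length 3.

3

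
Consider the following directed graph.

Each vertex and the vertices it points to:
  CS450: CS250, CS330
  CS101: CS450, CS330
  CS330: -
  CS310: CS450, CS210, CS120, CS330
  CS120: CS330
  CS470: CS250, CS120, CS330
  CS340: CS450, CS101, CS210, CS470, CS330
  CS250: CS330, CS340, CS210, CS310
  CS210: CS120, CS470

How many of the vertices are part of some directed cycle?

7

A vertex is on a directed cycle iff it belongs to a strongly connected component of size ≥ 2 (or has a self-loop).
The vertices on cycles are {CS101, CS210, CS250, CS310, CS340, CS450, CS470} — 7 in total.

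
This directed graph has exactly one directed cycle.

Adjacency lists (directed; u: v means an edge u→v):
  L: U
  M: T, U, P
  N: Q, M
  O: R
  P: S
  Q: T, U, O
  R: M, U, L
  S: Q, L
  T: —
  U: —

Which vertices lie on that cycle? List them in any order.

DFS with gray/black marking from M:
M gray
  T gray
  T black
  U gray
  U black
  P gray
    S gray
      Q gray
        Q→T: T black — skip
        Q→U: U black — skip
        O gray
          R gray
            R→M: M is gray → back edge
Back edge closes the cycle M → P → S → Q → O → R → M; its vertices are {M, O, P, Q, R, S}.

M, O, P, Q, R, S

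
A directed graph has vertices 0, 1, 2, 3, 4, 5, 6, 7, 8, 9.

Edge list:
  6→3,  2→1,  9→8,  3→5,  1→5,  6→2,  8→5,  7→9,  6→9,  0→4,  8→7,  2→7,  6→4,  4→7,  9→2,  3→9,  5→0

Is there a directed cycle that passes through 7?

7 is on a cycle iff 7 can reach itself via ≥1 edge.
7 → 9 → 2 → 7 — yes.

Yes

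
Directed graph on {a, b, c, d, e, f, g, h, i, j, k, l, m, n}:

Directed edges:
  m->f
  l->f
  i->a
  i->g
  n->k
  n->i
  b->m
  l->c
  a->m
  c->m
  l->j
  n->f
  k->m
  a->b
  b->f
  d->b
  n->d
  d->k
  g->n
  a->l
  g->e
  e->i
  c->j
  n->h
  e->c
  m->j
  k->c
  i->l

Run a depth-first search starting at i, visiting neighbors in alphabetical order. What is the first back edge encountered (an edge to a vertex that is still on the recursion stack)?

DFS from i (visiting neighbors in alphabetical order); mark gray on enter, black on exit:
i gray
  a gray
    b gray
      f gray
      f black
      m gray
        m→f: f black — skip
        j gray
        j black
      m black
    b black
    l gray
      c gray
        c→j: j black — skip
        c→m: m black — skip
      c black
      l→f: f black — skip
      l→j: j black — skip
    l black
    a→m: m black — skip
  a black
  g gray
    e gray
      e→c: c black — skip
      e→i: i is gray → back edge
First back edge: e → i.

e→i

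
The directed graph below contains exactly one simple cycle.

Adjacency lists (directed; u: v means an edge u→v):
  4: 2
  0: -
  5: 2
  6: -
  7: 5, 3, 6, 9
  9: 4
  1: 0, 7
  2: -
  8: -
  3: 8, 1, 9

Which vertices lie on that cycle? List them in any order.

DFS with gray/black marking from 7:
7 gray
  5 gray
    2 gray
    2 black
  5 black
  3 gray
    8 gray
    8 black
    1 gray
      0 gray
      0 black
      1→7: 7 is gray → back edge
Back edge closes the cycle 7 → 3 → 1 → 7; its vertices are {1, 3, 7}.

1, 3, 7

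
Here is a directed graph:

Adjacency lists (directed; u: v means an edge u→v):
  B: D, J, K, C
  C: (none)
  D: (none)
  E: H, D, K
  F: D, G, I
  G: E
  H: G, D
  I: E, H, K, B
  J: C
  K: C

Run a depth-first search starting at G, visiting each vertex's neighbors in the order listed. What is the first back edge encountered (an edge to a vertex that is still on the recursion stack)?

DFS from G (visiting each vertex's neighbors in the order listed); mark gray on enter, black on exit:
G gray
  E gray
    H gray
      H→G: G is gray → back edge
First back edge: H → G.

H→G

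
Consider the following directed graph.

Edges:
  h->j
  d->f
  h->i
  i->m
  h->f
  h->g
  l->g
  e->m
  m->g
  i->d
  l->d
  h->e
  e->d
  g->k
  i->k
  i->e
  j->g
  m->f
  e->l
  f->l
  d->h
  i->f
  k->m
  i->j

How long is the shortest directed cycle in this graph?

For each vertex v, BFS finds the shortest path from v back to v.
The shortest such closed walk is h → i → d → h, length 3.

3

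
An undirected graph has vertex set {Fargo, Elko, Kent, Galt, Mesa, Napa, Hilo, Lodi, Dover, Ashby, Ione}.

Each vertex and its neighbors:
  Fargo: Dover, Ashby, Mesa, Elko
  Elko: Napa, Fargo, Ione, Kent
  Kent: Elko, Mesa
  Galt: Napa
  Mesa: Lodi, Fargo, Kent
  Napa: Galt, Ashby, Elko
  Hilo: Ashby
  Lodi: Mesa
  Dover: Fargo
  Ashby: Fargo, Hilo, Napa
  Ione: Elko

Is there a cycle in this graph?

DFS, tracking each vertex's parent; an edge to a visited non-parent vertex closes a cycle.
Start from Kent:
visit Kent (parent –)
  visit Elko (parent Kent)
    visit Napa (parent Elko)
      visit Galt (parent Napa)
        Galt–Napa: parent, skip
      visit Ashby (parent Napa)
        visit Fargo (parent Ashby)
          visit Dover (parent Fargo)
            Dover–Fargo: parent, skip
          Fargo–Ashby: parent, skip
          visit Mesa (parent Fargo)
            visit Lodi (parent Mesa)
              Lodi–Mesa: parent, skip
            Mesa–Fargo: parent, skip
            Mesa–Kent: Kent visited and ≠ parent → cycle
Cycle: Kent – Elko – Napa – Ashby – Fargo – Mesa – Kent.

Yes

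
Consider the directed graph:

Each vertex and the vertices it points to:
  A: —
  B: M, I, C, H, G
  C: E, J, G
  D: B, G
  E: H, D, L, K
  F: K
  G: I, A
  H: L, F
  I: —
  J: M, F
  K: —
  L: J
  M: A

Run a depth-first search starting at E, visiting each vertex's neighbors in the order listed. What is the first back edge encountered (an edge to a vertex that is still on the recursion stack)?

DFS from E (visiting each vertex's neighbors in the order listed); mark gray on enter, black on exit:
E gray
  H gray
    L gray
      J gray
        M gray
          A gray
          A black
        M black
        F gray
          K gray
          K black
        F black
      J black
    L black
    H→F: F black — skip
  H black
  D gray
    B gray
      B→M: M black — skip
      I gray
      I black
      C gray
        C→E: E is gray → back edge
First back edge: C → E.

C→E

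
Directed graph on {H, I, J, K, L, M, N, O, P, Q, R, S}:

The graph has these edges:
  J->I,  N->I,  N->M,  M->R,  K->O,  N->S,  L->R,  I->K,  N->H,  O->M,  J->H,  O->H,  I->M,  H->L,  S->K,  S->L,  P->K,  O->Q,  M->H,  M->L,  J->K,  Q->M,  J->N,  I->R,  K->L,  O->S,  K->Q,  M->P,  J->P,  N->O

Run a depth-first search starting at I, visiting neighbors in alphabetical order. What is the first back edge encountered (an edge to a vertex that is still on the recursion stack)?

P->K

DFS from I (visiting neighbors in alphabetical order); mark gray on enter, black on exit:
I gray
  K gray
    L gray
      R gray
      R black
    L black
    O gray
      H gray
        H→L: L black — skip
      H black
      M gray
        M→H: H black — skip
        M→L: L black — skip
        P gray
          P→K: K is gray → back edge
First back edge: P → K.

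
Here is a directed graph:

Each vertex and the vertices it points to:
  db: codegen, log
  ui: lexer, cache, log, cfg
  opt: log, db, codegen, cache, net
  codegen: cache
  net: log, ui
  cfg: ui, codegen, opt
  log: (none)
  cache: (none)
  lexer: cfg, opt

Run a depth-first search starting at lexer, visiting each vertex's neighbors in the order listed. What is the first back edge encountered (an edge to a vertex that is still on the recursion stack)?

ui->lexer

DFS from lexer (visiting each vertex's neighbors in the order listed); mark gray on enter, black on exit:
lexer gray
  cfg gray
    ui gray
      ui→lexer: lexer is gray → back edge
First back edge: ui → lexer.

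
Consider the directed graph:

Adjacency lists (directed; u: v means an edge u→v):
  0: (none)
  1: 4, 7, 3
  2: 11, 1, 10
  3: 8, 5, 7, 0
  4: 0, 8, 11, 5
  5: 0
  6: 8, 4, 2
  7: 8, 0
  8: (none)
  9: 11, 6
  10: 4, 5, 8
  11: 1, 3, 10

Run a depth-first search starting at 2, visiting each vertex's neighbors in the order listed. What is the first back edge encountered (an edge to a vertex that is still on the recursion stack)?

4→11

DFS from 2 (visiting each vertex's neighbors in the order listed); mark gray on enter, black on exit:
2 gray
  11 gray
    1 gray
      4 gray
        0 gray
        0 black
        8 gray
        8 black
        4→11: 11 is gray → back edge
First back edge: 4 → 11.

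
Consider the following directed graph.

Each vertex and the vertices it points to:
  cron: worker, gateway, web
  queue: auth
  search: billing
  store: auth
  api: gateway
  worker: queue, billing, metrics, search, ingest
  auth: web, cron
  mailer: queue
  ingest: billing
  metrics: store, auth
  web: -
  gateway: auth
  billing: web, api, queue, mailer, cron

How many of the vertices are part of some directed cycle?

A vertex is on a directed cycle iff it belongs to a strongly connected component of size ≥ 2 (or has a self-loop).
The vertices on cycles are {api, auth, cron, queue, store, ingest, mailer, search, worker, billing, gateway, metrics} — 12 in total.

12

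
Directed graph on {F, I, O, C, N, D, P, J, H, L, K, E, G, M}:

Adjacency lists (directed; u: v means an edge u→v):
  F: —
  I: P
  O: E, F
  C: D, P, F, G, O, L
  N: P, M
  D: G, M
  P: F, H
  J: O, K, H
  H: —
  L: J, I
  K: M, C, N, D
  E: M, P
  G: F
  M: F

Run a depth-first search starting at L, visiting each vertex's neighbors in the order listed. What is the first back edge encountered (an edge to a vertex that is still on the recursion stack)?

DFS from L (visiting each vertex's neighbors in the order listed); mark gray on enter, black on exit:
L gray
  J gray
    O gray
      E gray
        M gray
          F gray
          F black
        M black
        P gray
          P→F: F black — skip
          H gray
          H black
        P black
      E black
      O→F: F black — skip
    O black
    K gray
      K→M: M black — skip
      C gray
        D gray
          G gray
            G→F: F black — skip
          G black
          D→M: M black — skip
        D black
        C→P: P black — skip
        C→F: F black — skip
        C→G: G black — skip
        C→O: O black — skip
        C→L: L is gray → back edge
First back edge: C → L.

C->L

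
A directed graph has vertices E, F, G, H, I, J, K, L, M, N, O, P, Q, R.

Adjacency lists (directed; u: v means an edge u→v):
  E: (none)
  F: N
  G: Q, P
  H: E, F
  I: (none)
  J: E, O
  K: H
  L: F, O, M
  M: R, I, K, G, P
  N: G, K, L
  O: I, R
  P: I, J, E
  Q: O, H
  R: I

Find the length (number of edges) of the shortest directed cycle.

3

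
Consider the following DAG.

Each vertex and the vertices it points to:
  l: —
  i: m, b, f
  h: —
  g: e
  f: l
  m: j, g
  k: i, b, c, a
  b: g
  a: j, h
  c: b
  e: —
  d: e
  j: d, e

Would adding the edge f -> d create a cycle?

No

Adding f→d creates a cycle iff d can already reach f.
Explore from d: no path reaches f. The graph stays acyclic.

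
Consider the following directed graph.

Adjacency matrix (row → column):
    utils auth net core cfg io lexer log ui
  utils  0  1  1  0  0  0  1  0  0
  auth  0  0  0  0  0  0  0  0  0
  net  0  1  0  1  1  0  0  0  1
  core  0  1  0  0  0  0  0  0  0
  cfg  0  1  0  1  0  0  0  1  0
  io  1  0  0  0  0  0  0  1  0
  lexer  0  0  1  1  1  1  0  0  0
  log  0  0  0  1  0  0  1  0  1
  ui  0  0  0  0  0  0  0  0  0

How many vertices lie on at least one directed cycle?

A vertex is on a directed cycle iff it belongs to a strongly connected component of size ≥ 2 (or has a self-loop).
The vertices on cycles are {io, cfg, log, net, lexer, utils} — 6 in total.

6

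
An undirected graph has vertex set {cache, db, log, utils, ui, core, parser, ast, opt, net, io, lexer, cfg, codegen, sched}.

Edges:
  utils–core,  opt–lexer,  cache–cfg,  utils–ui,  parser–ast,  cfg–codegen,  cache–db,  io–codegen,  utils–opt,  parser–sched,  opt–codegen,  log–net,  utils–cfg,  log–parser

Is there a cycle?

Yes

DFS, tracking each vertex's parent; an edge to a visited non-parent vertex closes a cycle.
Start from opt:
visit opt (parent –)
  visit lexer (parent opt)
    lexer–opt: parent, skip
  visit codegen (parent opt)
    visit cfg (parent codegen)
      visit cache (parent cfg)
        cache–cfg: parent, skip
        visit db (parent cache)
          db–cache: parent, skip
      cfg–codegen: parent, skip
      visit utils (parent cfg)
        visit core (parent utils)
          core–utils: parent, skip
        utils–opt: opt visited and ≠ parent → cycle
Cycle: opt – codegen – cfg – utils – opt.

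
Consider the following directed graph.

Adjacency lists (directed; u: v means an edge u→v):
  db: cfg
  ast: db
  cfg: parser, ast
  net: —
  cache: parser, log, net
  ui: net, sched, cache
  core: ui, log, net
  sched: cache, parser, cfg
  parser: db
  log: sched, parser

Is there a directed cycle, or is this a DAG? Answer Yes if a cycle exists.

Yes

DFS with white/gray/black marking, starting from cfg:
cfg gray
  parser gray
    db gray
      db→cfg: cfg is gray → back edge
Back edge found, so a cycle exists: cfg → parser → db → cfg.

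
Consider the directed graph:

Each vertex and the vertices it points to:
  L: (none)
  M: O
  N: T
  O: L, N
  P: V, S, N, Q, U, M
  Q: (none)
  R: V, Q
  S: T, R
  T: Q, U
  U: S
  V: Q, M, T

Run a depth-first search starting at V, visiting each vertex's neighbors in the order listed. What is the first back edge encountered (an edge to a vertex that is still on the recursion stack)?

S->T

DFS from V (visiting each vertex's neighbors in the order listed); mark gray on enter, black on exit:
V gray
  Q gray
  Q black
  M gray
    O gray
      L gray
      L black
      N gray
        T gray
          T→Q: Q black — skip
          U gray
            S gray
              S→T: T is gray → back edge
First back edge: S → T.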